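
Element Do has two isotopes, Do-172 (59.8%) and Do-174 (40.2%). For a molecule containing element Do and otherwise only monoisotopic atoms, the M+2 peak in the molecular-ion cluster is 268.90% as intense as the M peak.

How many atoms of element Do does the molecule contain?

For n independent Do atoms, I(M+2)/I(M) = n · (abundance Do-174) / (abundance Do-172) = n · 0.402/0.598.
n = 2.6890 × 0.598/0.402 = 4.00 ≈ 4

4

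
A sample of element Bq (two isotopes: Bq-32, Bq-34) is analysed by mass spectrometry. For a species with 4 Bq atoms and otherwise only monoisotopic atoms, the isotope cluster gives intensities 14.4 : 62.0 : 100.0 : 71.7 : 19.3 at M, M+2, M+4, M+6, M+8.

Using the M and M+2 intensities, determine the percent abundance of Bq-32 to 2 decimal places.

48.16%

Let p = fractional abundance of Bq-32. I(M+2)/I(M) = [C(4,1)·p^3·(1−p)] / p^4 = 4·(1−p)/p = 62.0/14.4 = 4.3056
(1−p)/p = 4.3056/4 = 1.0764  ⇒  p = 1/(1 + 1.0764) = 0.4816
Bq-32: 48.16%, Bq-34: 51.84%.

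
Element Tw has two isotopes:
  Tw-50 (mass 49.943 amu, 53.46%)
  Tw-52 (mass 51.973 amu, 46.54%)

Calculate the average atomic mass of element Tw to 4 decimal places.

50.8878 amu

Weight each isotope mass by its fractional abundance: 0.5346 × 49.943 + 0.4654 × 51.973
= 26.69953 + 24.18823 = 50.88776 amu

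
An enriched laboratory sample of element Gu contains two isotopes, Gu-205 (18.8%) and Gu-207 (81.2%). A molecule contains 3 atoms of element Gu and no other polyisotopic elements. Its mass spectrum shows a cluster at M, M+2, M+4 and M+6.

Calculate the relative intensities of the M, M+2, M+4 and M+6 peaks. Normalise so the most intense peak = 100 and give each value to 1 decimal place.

1.2 : 16.1 : 69.5 : 100.0

The 3 Gu atoms are independent, so intensities follow the terms of (0.188 + 0.812)^3.
P(M) = 0.188^3 = 0.006645
P(M+2) = 3 × 0.188^2 × 0.812^1 = 0.086098
P(M+4) = 3 × 0.188^1 × 0.812^2 = 0.371870
P(M+6) = 0.812^3 = 0.535387
The M+6 peak is largest (0.535387); scaling to 100 gives 1.2 : 16.1 : 69.5 : 100.0.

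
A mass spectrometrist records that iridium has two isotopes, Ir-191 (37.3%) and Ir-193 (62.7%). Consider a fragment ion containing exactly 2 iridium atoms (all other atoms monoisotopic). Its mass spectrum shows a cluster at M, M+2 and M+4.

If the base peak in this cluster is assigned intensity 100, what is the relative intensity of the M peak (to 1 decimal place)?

29.7

Binomial terms of (0.373 + 0.627)^2: M 0.1391, M+2 0.4677, M+4 0.3931 → M+2 is the base peak.
P(M+2) = C(2,1) × 0.373^1 × 0.627^1 = 2 × 0.3730 × 0.6270 = 0.467742 (base)
P(M) = C(2,0) × 0.373^2 × 0.627^0 = 1 × 0.139129 × 1.0000 = 0.139129
Relative intensity = 0.139129 / 0.467742 × 100 = 29.7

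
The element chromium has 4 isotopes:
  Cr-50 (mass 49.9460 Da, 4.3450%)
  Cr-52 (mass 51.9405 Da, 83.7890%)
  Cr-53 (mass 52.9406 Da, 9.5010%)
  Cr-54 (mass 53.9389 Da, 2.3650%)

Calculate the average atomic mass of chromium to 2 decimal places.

52.00 Da

Average mass = Σ (abundance × isotope mass) = 0.043450 × 49.9460 + 0.837890 × 51.9405 + 0.095010 × 52.9406 + 0.023650 × 53.9389
= 2.17015 + 43.52043 + 5.02989 + 1.27565 = 51.99612 Da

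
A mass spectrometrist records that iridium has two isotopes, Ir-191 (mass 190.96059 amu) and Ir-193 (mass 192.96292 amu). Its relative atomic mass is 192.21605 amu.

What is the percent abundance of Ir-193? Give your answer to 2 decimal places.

62.70%

Let x be the fractional abundance of Ir-191; then Ir-193 has abundance 1 − x.
190.96059·x + 192.96292·(1 − x) = 192.21605
(190.96059 − 192.96292)·x = 192.21605 − 192.96292
x = -0.74687 / -2.00233 = 0.37300 → 37.30% Ir-191, 62.70% Ir-193.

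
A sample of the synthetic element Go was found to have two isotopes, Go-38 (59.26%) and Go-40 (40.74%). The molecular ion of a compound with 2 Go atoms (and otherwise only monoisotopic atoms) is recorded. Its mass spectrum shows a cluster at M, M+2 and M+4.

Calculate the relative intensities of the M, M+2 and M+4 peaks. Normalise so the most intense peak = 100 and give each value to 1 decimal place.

Expanding (0.5926 + 0.4074)^2:
P(M) = 0.5926^2 = 0.351175
P(M+2) = 2 × 0.5926^1 × 0.4074^1 = 0.482850
P(M+4) = 0.4074^2 = 0.165975
The M+2 peak is largest (0.482850); scaling to 100 gives 72.7 : 100.0 : 34.4.

72.7 : 100.0 : 34.4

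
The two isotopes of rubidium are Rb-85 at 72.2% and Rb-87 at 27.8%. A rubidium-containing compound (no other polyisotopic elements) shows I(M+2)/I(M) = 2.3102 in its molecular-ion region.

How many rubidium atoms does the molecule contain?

The M+2/M ratio from n Rb atoms is n · q/p = n · 0.278/0.722.
n = 2.3102 × 0.722/0.278 = 6.00 ≈ 6

6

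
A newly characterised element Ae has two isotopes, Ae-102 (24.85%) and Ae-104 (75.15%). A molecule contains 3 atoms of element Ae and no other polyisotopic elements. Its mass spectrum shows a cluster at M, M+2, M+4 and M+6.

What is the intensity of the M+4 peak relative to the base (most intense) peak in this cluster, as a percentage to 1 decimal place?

99.2%

Term probabilities: M 0.0153, M+2 0.1392, M+4 0.4210, M+6 0.4244. Base peak = M+6.
P(M+6) = C(3,3) × 0.2485^0 × 0.7515^3 = 1 × 1.0000 × 0.42441132 = 0.424411 (base)
P(M+4) = C(3,2) × 0.2485^1 × 0.7515^2 = 3 × 0.2485 × 0.56475225 = 0.421023
Relative intensity = 0.421023 / 0.424411 × 100 = 99.2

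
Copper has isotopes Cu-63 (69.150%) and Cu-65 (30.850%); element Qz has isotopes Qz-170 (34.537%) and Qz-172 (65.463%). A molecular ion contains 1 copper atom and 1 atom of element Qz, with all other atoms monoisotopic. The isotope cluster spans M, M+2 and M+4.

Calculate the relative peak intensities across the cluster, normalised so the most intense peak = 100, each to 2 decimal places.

Copper pattern (n=1): 0.6915 : 0.3085
Element Qz pattern (n=1): 0.34537 : 0.65463
Convolve the two distributions (both contribute in 2-u steps):
  M: 0.6915×0.34537 = 0.238823
  M+2: 0.6915×0.65463 + 0.3085×0.34537 = 0.559223
  M+4: 0.3085×0.65463 = 0.201953
Scale to base peak (0.559223) = 100: 42.71 : 100.00 : 36.11

42.71 : 100.00 : 36.11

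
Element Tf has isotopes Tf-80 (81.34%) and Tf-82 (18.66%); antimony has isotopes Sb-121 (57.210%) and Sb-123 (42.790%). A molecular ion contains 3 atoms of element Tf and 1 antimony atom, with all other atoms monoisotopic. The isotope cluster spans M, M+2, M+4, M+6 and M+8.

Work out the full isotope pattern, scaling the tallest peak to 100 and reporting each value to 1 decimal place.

69.6 : 100.0 : 46.8 : 9.1 : 0.6

Element Tf pattern (n=3): 0.53816135 : 0.37037463 : 0.08496669 : 0.00649733
Antimony pattern (n=1): 0.5721 : 0.4279
Convolve the two distributions (both contribute in 2-u steps):
  M: 0.53816135×0.5721 = 0.307882
  M+2: 0.53816135×0.4279 + 0.37037463×0.5721 = 0.442171
  M+4: 0.37037463×0.4279 + 0.08496669×0.5721 = 0.207093
  M+6: 0.08496669×0.4279 + 0.00649733×0.5721 = 0.040074
  M+8: 0.00649733×0.4279 = 0.002780
Scale to base peak (0.442171) = 100: 69.6 : 100.0 : 46.8 : 9.1 : 0.6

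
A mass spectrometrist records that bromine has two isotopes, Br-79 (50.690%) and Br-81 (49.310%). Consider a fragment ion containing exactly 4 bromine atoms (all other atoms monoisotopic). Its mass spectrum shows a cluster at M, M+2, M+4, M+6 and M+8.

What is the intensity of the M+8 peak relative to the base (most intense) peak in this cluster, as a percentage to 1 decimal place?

15.8%

Binomial terms of (0.50690 + 0.49310)^4: M 0.0660, M+2 0.2569, M+4 0.3749, M+6 0.2431, M+8 0.0591 → M+4 is the base peak.
P(M+4) = C(4,2) × 0.50690^2 × 0.49310^2 = 6 × 0.25694761 × 0.24314761 = 0.374857 (base)
P(M+8) = C(4,4) × 0.50690^0 × 0.49310^4 = 1 × 1.0000 × 0.05912076 = 0.059121
Relative intensity = 0.059121 / 0.374857 × 100 = 15.8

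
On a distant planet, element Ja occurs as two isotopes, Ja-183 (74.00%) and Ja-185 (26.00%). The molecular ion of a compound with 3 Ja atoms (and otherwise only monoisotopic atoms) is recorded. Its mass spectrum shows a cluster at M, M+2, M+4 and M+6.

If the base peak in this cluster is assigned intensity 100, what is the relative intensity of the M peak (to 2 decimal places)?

Binomial terms of (0.7400 + 0.2600)^3: M 0.4052, M+2 0.4271, M+4 0.1501, M+6 0.0176 → M+2 is the base peak.
P(M+2) = C(3,1) × 0.7400^2 × 0.2600^1 = 3 × 0.5476 × 0.2600 = 0.427128 (base)
P(M) = C(3,0) × 0.7400^3 × 0.2600^0 = 1 × 0.405224 × 1.0000 = 0.405224
Relative intensity = 0.405224 / 0.427128 × 100 = 94.87

94.87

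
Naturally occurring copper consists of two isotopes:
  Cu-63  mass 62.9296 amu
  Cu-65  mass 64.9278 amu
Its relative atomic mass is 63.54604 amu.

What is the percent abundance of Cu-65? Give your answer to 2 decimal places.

30.85%

With x = fraction of Cu-63 (so Cu-65 is 1 − x):
62.9296·x + 64.9278·(1 − x) = 63.54604
(62.9296 − 64.9278)·x = 63.54604 − 64.9278
x = -1.38176 / -1.9982 = 0.69150 → 69.15% Cu-63, 30.85% Cu-65.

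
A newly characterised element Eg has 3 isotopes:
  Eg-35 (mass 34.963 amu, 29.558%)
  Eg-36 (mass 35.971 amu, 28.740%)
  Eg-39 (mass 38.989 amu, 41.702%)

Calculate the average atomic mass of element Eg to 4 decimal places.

36.9316 amu

Average mass = Σ (abundance × isotope mass) = 0.29558 × 34.963 + 0.28740 × 35.971 + 0.41702 × 38.989
= 10.33436 + 10.33807 + 16.25919 = 36.93162 amu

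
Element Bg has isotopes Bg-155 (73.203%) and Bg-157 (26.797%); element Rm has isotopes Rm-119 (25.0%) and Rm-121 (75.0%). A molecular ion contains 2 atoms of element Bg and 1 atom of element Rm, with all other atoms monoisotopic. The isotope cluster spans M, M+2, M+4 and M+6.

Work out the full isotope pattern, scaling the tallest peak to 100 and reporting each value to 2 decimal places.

Element Bg pattern (n=2): 0.53586792 : 0.39232416 : 0.07180792
Element Rm pattern (n=1): 0.2500 : 0.7500
Convolve the two distributions (both contribute in 2-u steps):
  M: 0.53586792×0.2500 = 0.133967
  M+2: 0.53586792×0.7500 + 0.39232416×0.2500 = 0.499982
  M+4: 0.39232416×0.7500 + 0.07180792×0.2500 = 0.312195
  M+6: 0.07180792×0.7500 = 0.053856
Scale to base peak (0.499982) = 100: 26.79 : 100.00 : 62.44 : 10.77

26.79 : 100.00 : 62.44 : 10.77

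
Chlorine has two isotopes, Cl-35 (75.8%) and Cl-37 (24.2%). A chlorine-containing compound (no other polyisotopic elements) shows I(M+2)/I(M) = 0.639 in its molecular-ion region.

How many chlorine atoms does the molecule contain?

For n independent Cl atoms, I(M+2)/I(M) = n · (abundance Cl-37) / (abundance Cl-35) = n · 0.242/0.758.
n = 0.639 × 0.758/0.242 = 2.00 ≈ 2

2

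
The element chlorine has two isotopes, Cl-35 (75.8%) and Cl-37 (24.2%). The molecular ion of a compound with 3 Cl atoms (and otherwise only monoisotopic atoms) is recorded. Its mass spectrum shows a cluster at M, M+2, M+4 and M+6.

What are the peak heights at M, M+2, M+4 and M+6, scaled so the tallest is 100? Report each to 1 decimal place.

Each Cl atom is independently Cl-35 (p = 0.758) or Cl-37 (q = 0.242); the cluster is the binomial expansion (p + q)^3.
P(M) = 0.758^3 = 0.435520
P(M+2) = 3 × 0.758^2 × 0.242^1 = 0.417133
P(M+4) = 3 × 0.758^1 × 0.242^2 = 0.133175
P(M+6) = 0.242^3 = 0.014172
The M peak is largest (0.435520); scaling to 100 gives 100.0 : 95.8 : 30.6 : 3.3.

100.0 : 95.8 : 30.6 : 3.3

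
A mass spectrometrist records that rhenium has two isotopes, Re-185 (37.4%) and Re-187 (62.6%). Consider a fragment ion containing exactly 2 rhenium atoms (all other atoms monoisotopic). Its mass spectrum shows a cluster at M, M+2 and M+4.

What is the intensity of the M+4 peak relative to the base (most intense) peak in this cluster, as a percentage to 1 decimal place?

Term probabilities: M 0.1399, M+2 0.4682, M+4 0.3919. Base peak = M+2.
P(M+2) = C(2,1) × 0.374^1 × 0.626^1 = 2 × 0.3740 × 0.6260 = 0.468248 (base)
P(M+4) = C(2,2) × 0.374^0 × 0.626^2 = 1 × 1.0000 × 0.391876 = 0.391876
Relative intensity = 0.391876 / 0.468248 × 100 = 83.7

83.7%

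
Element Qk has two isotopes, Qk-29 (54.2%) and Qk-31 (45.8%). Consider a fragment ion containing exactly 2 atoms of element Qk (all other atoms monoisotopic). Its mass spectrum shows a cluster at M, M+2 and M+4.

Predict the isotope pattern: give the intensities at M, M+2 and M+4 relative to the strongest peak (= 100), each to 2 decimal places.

Each Qk atom is independently Qk-29 (p = 0.542) or Qk-31 (q = 0.458); the cluster is the binomial expansion (p + q)^2.
P(M) = 0.542^2 = 0.293764
P(M+2) = 2 × 0.542^1 × 0.458^1 = 0.496472
P(M+4) = 0.458^2 = 0.209764
The M+2 peak is largest (0.496472); scaling to 100 gives 59.17 : 100.00 : 42.25.

59.17 : 100.00 : 42.25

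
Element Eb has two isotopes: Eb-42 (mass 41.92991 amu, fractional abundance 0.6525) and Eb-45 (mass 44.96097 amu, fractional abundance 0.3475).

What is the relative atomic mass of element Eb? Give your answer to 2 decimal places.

42.98 amu

Weight each isotope mass by its fractional abundance: 0.6525 × 41.92991 + 0.3475 × 44.96097
= 27.359266 + 15.623937 = 42.983203 amu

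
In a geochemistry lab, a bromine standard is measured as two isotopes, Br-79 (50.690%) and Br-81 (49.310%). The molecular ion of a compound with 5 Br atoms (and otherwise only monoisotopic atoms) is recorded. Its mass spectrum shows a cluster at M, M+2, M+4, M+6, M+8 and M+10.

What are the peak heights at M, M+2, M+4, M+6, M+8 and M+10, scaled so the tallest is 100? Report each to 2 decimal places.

10.57 : 51.40 : 100.00 : 97.28 : 47.31 : 9.21

Expanding (0.50690 + 0.49310)^5:
P(M) = 0.50690^5 = 0.033467
P(M+2) = 5 × 0.50690^4 × 0.49310^1 = 0.162777
P(M+4) = 10 × 0.50690^3 × 0.49310^2 = 0.316692
P(M+6) = 10 × 0.50690^2 × 0.49310^3 = 0.308070
P(M+8) = 5 × 0.50690^1 × 0.49310^4 = 0.149842
P(M+10) = 0.49310^5 = 0.029152
The M+4 peak is largest (0.316692); scaling to 100 gives 10.57 : 51.40 : 100.00 : 97.28 : 47.31 : 9.21.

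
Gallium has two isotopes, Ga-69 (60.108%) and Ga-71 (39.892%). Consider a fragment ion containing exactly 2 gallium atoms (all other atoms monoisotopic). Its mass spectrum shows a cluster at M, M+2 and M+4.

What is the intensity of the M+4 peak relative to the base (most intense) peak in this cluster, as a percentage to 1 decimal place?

33.2%

Binomial terms of (0.60108 + 0.39892)^2: M 0.3613, M+2 0.4796, M+4 0.1591 → M+2 is the base peak.
P(M+2) = C(2,1) × 0.60108^1 × 0.39892^1 = 2 × 0.60108 × 0.39892 = 0.479566 (base)
P(M+4) = C(2,2) × 0.60108^0 × 0.39892^2 = 1 × 1.0000 × 0.15913717 = 0.159137
Relative intensity = 0.159137 / 0.479566 × 100 = 33.2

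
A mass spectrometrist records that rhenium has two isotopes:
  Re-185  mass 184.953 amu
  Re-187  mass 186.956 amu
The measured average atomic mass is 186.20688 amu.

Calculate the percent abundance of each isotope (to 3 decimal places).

Re-185: 37.400%, Re-187: 62.600%

With x = fraction of Re-185 (so Re-187 is 1 − x):
184.953·x + 186.956·(1 − x) = 186.20688
(184.953 − 186.956)·x = 186.20688 − 186.956
x = -0.74912 / -2.003 = 0.37400 → 37.400% Re-185, 62.600% Re-187.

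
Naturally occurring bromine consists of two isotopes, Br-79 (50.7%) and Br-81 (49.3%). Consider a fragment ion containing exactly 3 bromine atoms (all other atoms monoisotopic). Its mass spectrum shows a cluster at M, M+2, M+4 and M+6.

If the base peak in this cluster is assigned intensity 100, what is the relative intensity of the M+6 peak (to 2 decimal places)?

(0.507 + 0.493)^3 gives M 0.1303, M+2 0.3802, M+4 0.3697, M+6 0.1198; the largest is M+2.
P(M+2) = C(3,1) × 0.507^2 × 0.493^1 = 3 × 0.257049 × 0.4930 = 0.380175 (base)
P(M+6) = C(3,3) × 0.507^0 × 0.493^3 = 1 × 1.0000 × 0.11982316 = 0.119823
Relative intensity = 0.119823 / 0.380175 × 100 = 31.52

31.52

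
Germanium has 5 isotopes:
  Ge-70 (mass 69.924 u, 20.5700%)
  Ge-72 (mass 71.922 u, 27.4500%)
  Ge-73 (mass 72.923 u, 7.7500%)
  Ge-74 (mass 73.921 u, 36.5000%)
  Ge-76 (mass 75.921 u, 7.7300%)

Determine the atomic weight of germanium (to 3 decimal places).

72.627 u

Average mass = Σ (abundance × isotope mass) = 0.205700 × 69.924 + 0.274500 × 71.922 + 0.077500 × 72.923 + 0.365000 × 73.921 + 0.077300 × 75.921
= 14.3834 + 19.7426 + 5.6515 + 26.9812 + 5.8687 = 72.6274 u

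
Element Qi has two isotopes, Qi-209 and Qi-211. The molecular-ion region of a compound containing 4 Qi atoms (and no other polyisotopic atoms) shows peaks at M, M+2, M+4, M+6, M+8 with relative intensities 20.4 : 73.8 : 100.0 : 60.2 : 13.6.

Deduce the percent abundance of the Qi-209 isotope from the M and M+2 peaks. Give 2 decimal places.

If p is the fraction of Qi that is Qi-209, then I(M+2)/I(M) = [C(4,1)·p^3·(1−p)] / p^4 = 4·(1−p)/p = 73.8/20.4 = 3.6176
(1−p)/p = 3.6176/4 = 0.9044  ⇒  p = 1/(1 + 0.9044) = 0.5251
Qi-209: 52.51%, Qi-211: 47.49%.

52.51%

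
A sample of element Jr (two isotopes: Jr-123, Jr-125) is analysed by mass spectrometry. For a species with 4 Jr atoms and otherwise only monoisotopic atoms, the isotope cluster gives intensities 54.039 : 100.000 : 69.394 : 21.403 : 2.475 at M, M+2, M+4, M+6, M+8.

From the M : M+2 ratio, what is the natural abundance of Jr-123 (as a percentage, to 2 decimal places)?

68.37%

Let p = fractional abundance of Jr-123. I(M+2)/I(M) = [C(4,1)·p^3·(1−p)] / p^4 = 4·(1−p)/p = 100.000/54.039 = 1.8505
(1−p)/p = 1.8505/4 = 0.4626  ⇒  p = 1/(1 + 0.4626) = 0.6837
Jr-123: 68.37%, Jr-125: 31.63%.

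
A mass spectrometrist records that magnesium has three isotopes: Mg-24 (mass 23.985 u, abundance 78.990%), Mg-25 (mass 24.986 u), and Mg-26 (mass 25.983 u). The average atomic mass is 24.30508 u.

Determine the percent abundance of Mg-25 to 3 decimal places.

Let x and y be the fractions of Mg-25 and Mg-26. Then x + y = 1 − 0.78990 = 0.21010 and 24.986x + 25.983y = 24.30508 − 0.78990×23.985 = 5.3593285.
Substituting: 24.986x + 25.983(0.21010 − x) = 5.3593285
(24.986 − 25.983)x = -0.0996998  ⇒  x = 0.10000, y = 0.11010
Mg-25: 10.000%, Mg-26: 11.010%.

10.000%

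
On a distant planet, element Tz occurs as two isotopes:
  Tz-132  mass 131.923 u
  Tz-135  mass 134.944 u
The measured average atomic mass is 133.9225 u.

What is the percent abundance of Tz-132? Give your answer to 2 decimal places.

Let x be the fractional abundance of Tz-132; then Tz-135 has abundance 1 − x.
131.923·x + 134.944·(1 − x) = 133.9225
(131.923 − 134.944)·x = 133.9225 − 134.944
x = -1.0215 / -3.021 = 0.33813 → 33.81% Tz-132, 66.19% Tz-135.

33.81%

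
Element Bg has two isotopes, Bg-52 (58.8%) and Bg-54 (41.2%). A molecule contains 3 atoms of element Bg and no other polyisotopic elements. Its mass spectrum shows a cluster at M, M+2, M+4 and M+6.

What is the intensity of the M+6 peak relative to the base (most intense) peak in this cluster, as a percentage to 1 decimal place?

16.4%

Binomial terms of (0.588 + 0.412)^3: M 0.2033, M+2 0.4273, M+4 0.2994, M+6 0.0699 → M+2 is the base peak.
P(M+2) = C(3,1) × 0.588^2 × 0.412^1 = 3 × 0.345744 × 0.4120 = 0.427340 (base)
P(M+6) = C(3,3) × 0.588^0 × 0.412^3 = 1 × 1.0000 × 0.06993453 = 0.069935
Relative intensity = 0.069935 / 0.427340 × 100 = 16.4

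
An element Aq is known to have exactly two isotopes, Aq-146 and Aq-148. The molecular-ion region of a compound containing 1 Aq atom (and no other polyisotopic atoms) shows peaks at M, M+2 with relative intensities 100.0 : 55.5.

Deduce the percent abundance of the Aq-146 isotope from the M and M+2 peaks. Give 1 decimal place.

64.3%

Write p for the Aq-146 fraction. I(M+2)/I(M) = [C(1,1)·p^0·(1−p)] / p^1 = 1·(1−p)/p = 55.5/100.0 = 0.5550
(1−p)/p = 0.5550/1 = 0.5550  ⇒  p = 1/(1 + 0.5550) = 0.6431
Aq-146: 64.3%, Aq-148: 35.7%.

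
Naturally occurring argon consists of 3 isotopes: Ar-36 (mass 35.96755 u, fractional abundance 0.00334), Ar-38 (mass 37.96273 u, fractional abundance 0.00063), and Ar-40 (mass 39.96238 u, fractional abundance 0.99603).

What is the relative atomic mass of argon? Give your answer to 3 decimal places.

Ar = Σ fᵢ·mᵢ = 0.00334 × 35.96755 + 0.00063 × 37.96273 + 0.99603 × 39.96238
= 0.120132 + 0.023917 + 39.803729 = 39.947778 u

39.948 u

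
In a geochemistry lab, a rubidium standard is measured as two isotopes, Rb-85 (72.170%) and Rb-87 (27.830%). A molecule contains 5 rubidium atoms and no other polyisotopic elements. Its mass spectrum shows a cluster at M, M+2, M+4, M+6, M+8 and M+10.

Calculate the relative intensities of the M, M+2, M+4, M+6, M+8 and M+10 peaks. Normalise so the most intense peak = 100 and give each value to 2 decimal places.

Each Rb atom is independently Rb-85 (p = 0.72170) or Rb-87 (q = 0.27830); the cluster is the binomial expansion (p + q)^5.
P(M) = 0.72170^5 = 0.195787
P(M+2) = 5 × 0.72170^4 × 0.27830^1 = 0.377494
P(M+4) = 10 × 0.72170^3 × 0.27830^2 = 0.291136
P(M+6) = 10 × 0.72170^2 × 0.27830^3 = 0.112267
P(M+8) = 5 × 0.72170^1 × 0.27830^4 = 0.021646
P(M+10) = 0.27830^5 = 0.001669
The M+2 peak is largest (0.377494); scaling to 100 gives 51.86 : 100.00 : 77.12 : 29.74 : 5.73 : 0.44.

51.86 : 100.00 : 77.12 : 29.74 : 5.73 : 0.44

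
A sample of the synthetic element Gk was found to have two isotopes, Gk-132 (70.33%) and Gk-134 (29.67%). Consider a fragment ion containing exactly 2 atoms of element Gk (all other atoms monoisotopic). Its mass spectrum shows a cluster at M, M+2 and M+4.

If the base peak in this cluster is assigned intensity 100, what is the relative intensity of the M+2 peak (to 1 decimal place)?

84.4

Term probabilities: M 0.4946, M+2 0.4173, M+4 0.0880. Base peak = M.
P(M) = C(2,0) × 0.7033^2 × 0.2967^0 = 1 × 0.49463089 × 1.0000 = 0.494631 (base)
P(M+2) = C(2,1) × 0.7033^1 × 0.2967^1 = 2 × 0.7033 × 0.2967 = 0.417338
Relative intensity = 0.417338 / 0.494631 × 100 = 84.4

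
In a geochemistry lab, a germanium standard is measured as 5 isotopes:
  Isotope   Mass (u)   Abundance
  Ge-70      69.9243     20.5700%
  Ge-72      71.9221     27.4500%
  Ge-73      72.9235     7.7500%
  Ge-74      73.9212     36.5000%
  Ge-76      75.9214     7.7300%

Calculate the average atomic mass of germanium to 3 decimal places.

The abundance-weighted mean is 0.205700 × 69.9243 + 0.274500 × 71.9221 + 0.077500 × 72.9235 + 0.365000 × 73.9212 + 0.077300 × 75.9214
= 14.38343 + 19.74262 + 5.65157 + 26.98124 + 5.86872 = 72.62758 u

72.628 u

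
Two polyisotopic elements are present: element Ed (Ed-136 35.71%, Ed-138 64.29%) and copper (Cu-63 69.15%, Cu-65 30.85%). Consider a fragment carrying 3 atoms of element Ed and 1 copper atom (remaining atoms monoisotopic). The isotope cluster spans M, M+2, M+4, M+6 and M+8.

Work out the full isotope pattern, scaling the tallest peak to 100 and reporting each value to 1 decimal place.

Element Ed pattern (n=3): 0.04553754 : 0.24594861 : 0.44279016 : 0.26572369
Copper pattern (n=1): 0.6915 : 0.3085
Convolve the two distributions (both contribute in 2-u steps):
  M: 0.04553754×0.6915 = 0.031489
  M+2: 0.04553754×0.3085 + 0.24594861×0.6915 = 0.184122
  M+4: 0.24594861×0.3085 + 0.44279016×0.6915 = 0.382065
  M+6: 0.44279016×0.3085 + 0.26572369×0.6915 = 0.320349
  M+8: 0.26572369×0.3085 = 0.081976
Scale to base peak (0.382065) = 100: 8.2 : 48.2 : 100.0 : 83.8 : 21.5

8.2 : 48.2 : 100.0 : 83.8 : 21.5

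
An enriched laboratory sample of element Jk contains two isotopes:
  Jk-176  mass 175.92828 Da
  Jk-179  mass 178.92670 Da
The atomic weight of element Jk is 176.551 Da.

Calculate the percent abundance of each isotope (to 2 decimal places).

Jk-176: 79.23%, Jk-179: 20.77%

Writing the weighted mean with unknown fraction x of Jk-176:
175.92828·x + 178.92670·(1 − x) = 176.551
(175.92828 − 178.92670)·x = 176.551 − 178.92670
x = -2.37570 / -2.99842 = 0.79232 → 79.23% Jk-176, 20.77% Jk-179.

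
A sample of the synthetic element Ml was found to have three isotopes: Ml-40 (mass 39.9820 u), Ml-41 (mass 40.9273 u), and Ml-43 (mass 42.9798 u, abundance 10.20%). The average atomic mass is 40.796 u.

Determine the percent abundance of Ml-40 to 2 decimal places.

36.04%

Let x and y be the fractions of Ml-40 and Ml-41. Then x + y = 1 − 0.1020 = 0.8980 and 39.9820x + 40.9273y = 40.796 − 0.1020×42.9798 = 36.4120604.
Substituting: 39.9820x + 40.9273(0.8980 − x) = 36.4120604
(39.9820 − 40.9273)x = -0.340655  ⇒  x = 0.36037, y = 0.53763
Ml-40: 36.04%, Ml-41: 53.76%.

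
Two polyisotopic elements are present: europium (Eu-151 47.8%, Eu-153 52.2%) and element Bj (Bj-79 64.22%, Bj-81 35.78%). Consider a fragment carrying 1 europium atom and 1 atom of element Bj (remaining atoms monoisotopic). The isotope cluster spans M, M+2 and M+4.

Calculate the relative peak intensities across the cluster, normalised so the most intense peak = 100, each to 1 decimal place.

60.6 : 100.0 : 36.9

Europium pattern (n=1): 0.4780 : 0.5220
Element Bj pattern (n=1): 0.6422 : 0.3578
Convolve the two distributions (both contribute in 2-u steps):
  M: 0.4780×0.6422 = 0.306972
  M+2: 0.4780×0.3578 + 0.5220×0.6422 = 0.506257
  M+4: 0.5220×0.3578 = 0.186772
Scale to base peak (0.506257) = 100: 60.6 : 100.0 : 36.9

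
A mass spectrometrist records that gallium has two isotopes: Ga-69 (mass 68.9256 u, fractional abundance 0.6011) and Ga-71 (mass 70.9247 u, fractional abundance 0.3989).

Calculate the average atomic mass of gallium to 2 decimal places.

Average mass = Σ (abundance × isotope mass) = 0.6011 × 68.9256 + 0.3989 × 70.9247
= 41.43118 + 28.29186 = 69.72304 u

69.72 u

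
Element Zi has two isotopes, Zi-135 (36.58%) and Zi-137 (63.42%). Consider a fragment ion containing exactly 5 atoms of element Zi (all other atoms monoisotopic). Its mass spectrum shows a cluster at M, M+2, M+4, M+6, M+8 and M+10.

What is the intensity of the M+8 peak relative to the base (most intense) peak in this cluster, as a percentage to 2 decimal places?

86.69%

(0.3658 + 0.6342)^5 gives M 0.0065, M+2 0.0568, M+4 0.1969, M+6 0.3413, M+8 0.2959, M+10 0.1026; the largest is M+6.
P(M+6) = C(5,3) × 0.3658^2 × 0.6342^3 = 10 × 0.13380964 × 0.25508135 = 0.341323 (base)
P(M+8) = C(5,4) × 0.3658^1 × 0.6342^4 = 5 × 0.3658 × 0.16177259 = 0.295882
Relative intensity = 0.295882 / 0.341323 × 100 = 86.69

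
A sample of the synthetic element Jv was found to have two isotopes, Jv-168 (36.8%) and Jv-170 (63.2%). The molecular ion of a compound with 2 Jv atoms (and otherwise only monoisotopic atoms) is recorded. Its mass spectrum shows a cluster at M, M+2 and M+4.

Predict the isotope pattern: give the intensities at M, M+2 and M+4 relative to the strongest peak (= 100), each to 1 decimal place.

29.1 : 100.0 : 85.9

Expanding (0.368 + 0.632)^2:
P(M) = 0.368^2 = 0.135424
P(M+2) = 2 × 0.368^1 × 0.632^1 = 0.465152
P(M+4) = 0.632^2 = 0.399424
The M+2 peak is largest (0.465152); scaling to 100 gives 29.1 : 100.0 : 85.9.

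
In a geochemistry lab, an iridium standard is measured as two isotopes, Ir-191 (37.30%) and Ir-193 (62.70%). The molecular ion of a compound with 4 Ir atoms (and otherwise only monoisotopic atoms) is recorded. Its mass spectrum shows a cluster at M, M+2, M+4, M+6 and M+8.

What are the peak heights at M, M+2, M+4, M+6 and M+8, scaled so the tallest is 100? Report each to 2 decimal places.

5.26 : 35.39 : 89.23 : 100.00 : 42.02

The 4 Ir atoms are independent, so intensities follow the terms of (0.3730 + 0.6270)^4.
P(M) = 0.3730^4 = 0.019357
P(M+2) = 4 × 0.3730^3 × 0.6270^1 = 0.130153
P(M+4) = 6 × 0.3730^2 × 0.6270^2 = 0.328174
P(M+6) = 4 × 0.3730^1 × 0.6270^3 = 0.367766
P(M+8) = 0.6270^4 = 0.154550
The M+6 peak is largest (0.367766); scaling to 100 gives 5.26 : 35.39 : 89.23 : 100.00 : 42.02.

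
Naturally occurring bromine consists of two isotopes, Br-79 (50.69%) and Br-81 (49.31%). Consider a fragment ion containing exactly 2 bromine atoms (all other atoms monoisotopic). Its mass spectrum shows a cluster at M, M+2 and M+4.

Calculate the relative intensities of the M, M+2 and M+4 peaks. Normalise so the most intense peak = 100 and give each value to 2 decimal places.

51.40 : 100.00 : 48.64

The 2 Br atoms are independent, so intensities follow the terms of (0.5069 + 0.4931)^2.
P(M) = 0.5069^2 = 0.256948
P(M+2) = 2 × 0.5069^1 × 0.4931^1 = 0.499905
P(M+4) = 0.4931^2 = 0.243148
The M+2 peak is largest (0.499905); scaling to 100 gives 51.40 : 100.00 : 48.64.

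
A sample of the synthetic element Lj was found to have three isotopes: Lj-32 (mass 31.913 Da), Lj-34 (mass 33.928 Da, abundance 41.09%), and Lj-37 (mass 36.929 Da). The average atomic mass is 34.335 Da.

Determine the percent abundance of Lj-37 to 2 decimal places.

The remaining 58.91% is split between Lj-32 (fraction x) and Lj-37 (fraction 0.5891 − x).
Substituting: 31.913x + 36.929(0.5891 − x) = 20.3939848
(31.913 − 36.929)x = -1.3608891  ⇒  x = 0.27131, y = 0.31779
Lj-32: 27.13%, Lj-37: 31.78%.

31.78%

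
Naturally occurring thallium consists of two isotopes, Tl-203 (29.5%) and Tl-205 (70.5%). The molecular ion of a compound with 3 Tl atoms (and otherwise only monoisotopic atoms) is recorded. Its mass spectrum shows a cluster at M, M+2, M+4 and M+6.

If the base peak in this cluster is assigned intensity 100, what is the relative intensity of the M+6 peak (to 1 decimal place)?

79.7

Term probabilities: M 0.0257, M+2 0.1841, M+4 0.4399, M+6 0.3504. Base peak = M+4.
P(M+4) = C(3,2) × 0.295^1 × 0.705^2 = 3 × 0.2950 × 0.497025 = 0.439867 (base)
P(M+6) = C(3,3) × 0.295^0 × 0.705^3 = 1 × 1.0000 × 0.35040263 = 0.350403
Relative intensity = 0.350403 / 0.439867 × 100 = 79.7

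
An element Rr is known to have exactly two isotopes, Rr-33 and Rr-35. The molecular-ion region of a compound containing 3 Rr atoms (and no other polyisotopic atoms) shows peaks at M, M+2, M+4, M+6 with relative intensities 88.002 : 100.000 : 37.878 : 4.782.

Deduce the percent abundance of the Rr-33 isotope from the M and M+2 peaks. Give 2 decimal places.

If p is the fraction of Rr that is Rr-33, then I(M+2)/I(M) = [C(3,1)·p^2·(1−p)] / p^3 = 3·(1−p)/p = 100.000/88.002 = 1.1363
(1−p)/p = 1.1363/3 = 0.3788  ⇒  p = 1/(1 + 0.3788) = 0.7253
Rr-33: 72.53%, Rr-35: 27.47%.

72.53%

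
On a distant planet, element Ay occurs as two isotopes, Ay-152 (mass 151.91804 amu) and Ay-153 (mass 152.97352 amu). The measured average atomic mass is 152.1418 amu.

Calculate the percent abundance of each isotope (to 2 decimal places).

Ay-152: 78.80%, Ay-153: 21.20%

Writing the weighted mean with unknown fraction x of Ay-152:
151.91804·x + 152.97352·(1 − x) = 152.1418
(151.91804 − 152.97352)·x = 152.1418 − 152.97352
x = -0.83172 / -1.05548 = 0.78800 → 78.80% Ay-152, 21.20% Ay-153.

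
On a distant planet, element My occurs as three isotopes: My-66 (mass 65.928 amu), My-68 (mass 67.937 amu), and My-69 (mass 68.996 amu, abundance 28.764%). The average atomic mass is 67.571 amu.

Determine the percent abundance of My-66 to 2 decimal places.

Let x and y be the fractions of My-66 and My-68. Then x + y = 1 − 0.28764 = 0.71236 and 65.928x + 67.937y = 67.571 − 0.28764×68.996 = 47.72499056.
Substituting: 65.928x + 67.937(0.71236 − x) = 47.72499056
(65.928 − 67.937)x = -0.67061076  ⇒  x = 0.33380, y = 0.37856
My-66: 33.38%, My-68: 37.86%.

33.38%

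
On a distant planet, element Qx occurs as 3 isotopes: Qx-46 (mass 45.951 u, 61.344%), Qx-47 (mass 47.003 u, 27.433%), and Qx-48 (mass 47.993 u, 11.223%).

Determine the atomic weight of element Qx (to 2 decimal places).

46.47 u

The abundance-weighted mean is 0.61344 × 45.951 + 0.27433 × 47.003 + 0.11223 × 47.993
= 28.1882 + 12.8943 + 5.3863 = 46.4688 u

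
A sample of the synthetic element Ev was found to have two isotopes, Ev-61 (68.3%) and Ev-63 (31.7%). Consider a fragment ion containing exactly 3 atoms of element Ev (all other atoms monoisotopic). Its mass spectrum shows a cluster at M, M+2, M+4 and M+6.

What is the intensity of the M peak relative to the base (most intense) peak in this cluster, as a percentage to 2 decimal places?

(0.683 + 0.317)^3 gives M 0.3186, M+2 0.4436, M+4 0.2059, M+6 0.0319; the largest is M+2.
P(M+2) = C(3,1) × 0.683^2 × 0.317^1 = 3 × 0.466489 × 0.3170 = 0.443631 (base)
P(M) = C(3,0) × 0.683^3 × 0.317^0 = 1 × 0.31861199 × 1.0000 = 0.318612
Relative intensity = 0.318612 / 0.443631 × 100 = 71.82

71.82%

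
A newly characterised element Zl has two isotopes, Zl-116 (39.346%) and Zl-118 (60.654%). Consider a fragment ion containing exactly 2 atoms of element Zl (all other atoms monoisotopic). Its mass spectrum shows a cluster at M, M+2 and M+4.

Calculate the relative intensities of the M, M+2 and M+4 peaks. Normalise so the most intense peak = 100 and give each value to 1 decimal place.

The 2 Zl atoms are independent, so intensities follow the terms of (0.39346 + 0.60654)^2.
P(M) = 0.39346^2 = 0.154811
P(M+2) = 2 × 0.39346^1 × 0.60654^1 = 0.477298
P(M+4) = 0.60654^2 = 0.367891
The M+2 peak is largest (0.477298); scaling to 100 gives 32.4 : 100.0 : 77.1.

32.4 : 100.0 : 77.1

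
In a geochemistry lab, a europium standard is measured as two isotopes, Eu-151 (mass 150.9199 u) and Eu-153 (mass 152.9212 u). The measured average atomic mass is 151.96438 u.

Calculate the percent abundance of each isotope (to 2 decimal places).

Writing the weighted mean with unknown fraction x of Eu-151:
150.9199·x + 152.9212·(1 − x) = 151.96438
(150.9199 − 152.9212)·x = 151.96438 − 152.9212
x = -0.95682 / -2.0013 = 0.47810 → 47.81% Eu-151, 52.19% Eu-153.

Eu-151: 47.81%, Eu-153: 52.19%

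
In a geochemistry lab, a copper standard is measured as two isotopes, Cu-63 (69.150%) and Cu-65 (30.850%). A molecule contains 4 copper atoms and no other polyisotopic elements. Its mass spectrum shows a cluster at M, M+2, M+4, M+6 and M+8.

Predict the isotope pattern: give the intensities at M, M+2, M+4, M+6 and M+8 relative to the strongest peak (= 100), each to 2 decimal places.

56.04 : 100.00 : 66.92 : 19.90 : 2.22

The 4 Cu atoms are independent, so intensities follow the terms of (0.69150 + 0.30850)^4.
P(M) = 0.69150^4 = 0.228649
P(M+2) = 4 × 0.69150^3 × 0.30850^1 = 0.408030
P(M+4) = 6 × 0.69150^2 × 0.30850^2 = 0.273052
P(M+6) = 4 × 0.69150^1 × 0.30850^3 = 0.081212
P(M+8) = 0.30850^4 = 0.009058
The M+2 peak is largest (0.408030); scaling to 100 gives 56.04 : 100.00 : 66.92 : 19.90 : 2.22.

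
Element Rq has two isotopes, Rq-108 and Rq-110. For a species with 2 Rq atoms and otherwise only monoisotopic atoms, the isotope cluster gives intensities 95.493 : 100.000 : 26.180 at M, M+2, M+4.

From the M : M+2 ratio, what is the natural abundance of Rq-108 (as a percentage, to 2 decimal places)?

If p is the fraction of Rq that is Rq-108, then I(M+2)/I(M) = [C(2,1)·p^1·(1−p)] / p^2 = 2·(1−p)/p = 100.000/95.493 = 1.0472
(1−p)/p = 1.0472/2 = 0.5236  ⇒  p = 1/(1 + 0.5236) = 0.6563
Rq-108: 65.63%, Rq-110: 34.37%.

65.63%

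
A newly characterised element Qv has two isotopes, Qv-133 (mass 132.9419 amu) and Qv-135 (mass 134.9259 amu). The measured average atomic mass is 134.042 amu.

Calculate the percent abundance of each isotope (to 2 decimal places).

With x = fraction of Qv-133 (so Qv-135 is 1 − x):
132.9419·x + 134.9259·(1 − x) = 134.042
(132.9419 − 134.9259)·x = 134.042 − 134.9259
x = -0.8839 / -1.9840 = 0.44551 → 44.55% Qv-133, 55.45% Qv-135.

Qv-133: 44.55%, Qv-135: 55.45%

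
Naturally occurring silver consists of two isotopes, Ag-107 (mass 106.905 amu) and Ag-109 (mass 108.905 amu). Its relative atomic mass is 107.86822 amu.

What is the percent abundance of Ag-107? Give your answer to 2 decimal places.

With x = fraction of Ag-107 (so Ag-109 is 1 − x):
106.905·x + 108.905·(1 − x) = 107.86822
(106.905 − 108.905)·x = 107.86822 − 108.905
x = -1.03678 / -2.000 = 0.51839 → 51.84% Ag-107, 48.16% Ag-109.

51.84%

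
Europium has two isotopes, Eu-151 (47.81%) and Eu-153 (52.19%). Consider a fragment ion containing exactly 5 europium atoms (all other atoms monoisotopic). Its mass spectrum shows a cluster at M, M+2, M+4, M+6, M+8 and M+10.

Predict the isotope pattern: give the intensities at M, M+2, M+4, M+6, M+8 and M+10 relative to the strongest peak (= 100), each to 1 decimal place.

The 5 Eu atoms are independent, so intensities follow the terms of (0.4781 + 0.5219)^5.
P(M) = 0.4781^5 = 0.024980
P(M+2) = 5 × 0.4781^4 × 0.5219^1 = 0.136343
P(M+4) = 10 × 0.4781^3 × 0.5219^2 = 0.297667
P(M+6) = 10 × 0.4781^2 × 0.5219^3 = 0.324937
P(M+8) = 5 × 0.4781^1 × 0.5219^4 = 0.177353
P(M+10) = 0.5219^5 = 0.038720
The M+6 peak is largest (0.324937); scaling to 100 gives 7.7 : 42.0 : 91.6 : 100.0 : 54.6 : 11.9.

7.7 : 42.0 : 91.6 : 100.0 : 54.6 : 11.9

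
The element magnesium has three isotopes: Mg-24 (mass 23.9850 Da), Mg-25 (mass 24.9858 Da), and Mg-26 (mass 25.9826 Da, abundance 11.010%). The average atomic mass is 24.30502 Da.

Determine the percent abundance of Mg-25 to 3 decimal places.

10.000%

The remaining 88.990% is split between Mg-24 (fraction x) and Mg-25 (fraction 0.88990 − x).
Substituting: 23.9850x + 24.9858(0.88990 − x) = 21.44433574
(23.9850 − 24.9858)x = -0.79052768  ⇒  x = 0.78990, y = 0.10000
Mg-24: 78.990%, Mg-25: 10.000%.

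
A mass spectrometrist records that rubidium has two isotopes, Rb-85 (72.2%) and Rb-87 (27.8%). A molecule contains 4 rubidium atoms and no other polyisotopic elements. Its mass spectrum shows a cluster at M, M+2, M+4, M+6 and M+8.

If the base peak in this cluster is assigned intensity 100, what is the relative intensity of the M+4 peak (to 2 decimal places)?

57.76

Binomial terms of (0.722 + 0.278)^4: M 0.2717, M+2 0.4185, M+4 0.2417, M+6 0.0620, M+8 0.0060 → M+2 is the base peak.
P(M+2) = C(4,1) × 0.722^3 × 0.278^1 = 4 × 0.37636705 × 0.2780 = 0.418520 (base)
P(M+4) = C(4,2) × 0.722^2 × 0.278^2 = 6 × 0.521284 × 0.077284 = 0.241721
Relative intensity = 0.241721 / 0.418520 × 100 = 57.76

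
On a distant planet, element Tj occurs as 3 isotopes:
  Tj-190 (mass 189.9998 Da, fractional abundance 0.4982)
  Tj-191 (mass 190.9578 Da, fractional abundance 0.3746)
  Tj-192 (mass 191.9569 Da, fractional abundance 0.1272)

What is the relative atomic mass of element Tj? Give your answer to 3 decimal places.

Ar = Σ fᵢ·mᵢ = 0.4982 × 189.9998 + 0.3746 × 190.9578 + 0.1272 × 191.9569
= 94.65790 + 71.53279 + 24.41692 = 190.60761 Da

190.608 Da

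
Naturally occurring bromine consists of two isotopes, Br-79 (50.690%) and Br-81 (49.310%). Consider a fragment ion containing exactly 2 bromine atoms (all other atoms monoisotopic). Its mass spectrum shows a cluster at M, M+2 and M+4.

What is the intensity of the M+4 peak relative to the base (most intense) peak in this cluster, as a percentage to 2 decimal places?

Binomial terms of (0.50690 + 0.49310)^2: M 0.2569, M+2 0.4999, M+4 0.2431 → M+2 is the base peak.
P(M+2) = C(2,1) × 0.50690^1 × 0.49310^1 = 2 × 0.5069 × 0.4931 = 0.499905 (base)
P(M+4) = C(2,2) × 0.50690^0 × 0.49310^2 = 1 × 1.0000 × 0.24314761 = 0.243148
Relative intensity = 0.243148 / 0.499905 × 100 = 48.64

48.64%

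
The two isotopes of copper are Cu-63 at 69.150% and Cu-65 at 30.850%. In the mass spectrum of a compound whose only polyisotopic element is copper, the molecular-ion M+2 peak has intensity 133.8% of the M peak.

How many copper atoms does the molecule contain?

For n independent Cu atoms, I(M+2)/I(M) = n · (abundance Cu-65) / (abundance Cu-63) = n · 0.30850/0.69150.
n = 1.338 × 0.69150/0.30850 = 3.00 ≈ 3

3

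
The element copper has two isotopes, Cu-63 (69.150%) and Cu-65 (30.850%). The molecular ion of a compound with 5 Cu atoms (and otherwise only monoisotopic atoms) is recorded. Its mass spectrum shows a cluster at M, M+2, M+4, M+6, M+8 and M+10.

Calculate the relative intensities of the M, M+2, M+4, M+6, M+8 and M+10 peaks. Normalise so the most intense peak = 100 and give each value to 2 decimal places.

The 5 Cu atoms are independent, so intensities follow the terms of (0.69150 + 0.30850)^5.
P(M) = 0.69150^5 = 0.158111
P(M+2) = 5 × 0.69150^4 × 0.30850^1 = 0.352691
P(M+4) = 10 × 0.69150^3 × 0.30850^2 = 0.314693
P(M+6) = 10 × 0.69150^2 × 0.30850^3 = 0.140394
P(M+8) = 5 × 0.69150^1 × 0.30850^4 = 0.031317
P(M+10) = 0.30850^5 = 0.002794
The M+2 peak is largest (0.352691); scaling to 100 gives 44.83 : 100.00 : 89.23 : 39.81 : 8.88 : 0.79.

44.83 : 100.00 : 89.23 : 39.81 : 8.88 : 0.79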